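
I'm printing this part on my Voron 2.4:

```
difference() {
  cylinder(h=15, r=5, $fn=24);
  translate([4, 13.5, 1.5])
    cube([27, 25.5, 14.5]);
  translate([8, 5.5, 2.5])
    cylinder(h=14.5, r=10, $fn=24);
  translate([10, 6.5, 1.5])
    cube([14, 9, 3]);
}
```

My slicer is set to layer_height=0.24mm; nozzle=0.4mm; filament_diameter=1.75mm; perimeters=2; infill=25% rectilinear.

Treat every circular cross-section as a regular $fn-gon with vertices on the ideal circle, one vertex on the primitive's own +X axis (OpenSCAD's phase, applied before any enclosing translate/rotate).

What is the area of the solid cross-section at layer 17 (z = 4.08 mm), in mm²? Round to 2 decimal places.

At z = 4.08 mm: the r=5 cylinder contributes a regular 24-gon of circumradius 5 (area = (24/2)·5.000²·sin(360°/24) = 77.65 mm²); the cube at (4, 13.5) is present — its section is the full 27×25.5 rectangle (area 688.50 mm²); the r=10 cylinder at (8, 5.5) contributes a regular 24-gon of circumradius 10 (area = (24/2)·10.000²·sin(360°/24) = 310.58 mm²); the cube at (10, 6.5) is present — its section is the full 14×9 rectangle (area 126.00 mm²); Taking the first minus the rest: starting from the r=5 cylinder (77.65 mm²), the 27×25.5 cube at (4, 13.5) misses the remaining region (no effect); the r=10 cylinder at (8, 5.5) partially overlaps it — only the 36.95 mm² overlap (of its 310.58 mm²) is removed, clipping the outline; the 14×9 cube at (10, 6.5) misses the remaining region (no effect) — area = 40.70 mm². Overall, the cross-section is a single solid region. Net area = 40.70 mm².

40.70 mm²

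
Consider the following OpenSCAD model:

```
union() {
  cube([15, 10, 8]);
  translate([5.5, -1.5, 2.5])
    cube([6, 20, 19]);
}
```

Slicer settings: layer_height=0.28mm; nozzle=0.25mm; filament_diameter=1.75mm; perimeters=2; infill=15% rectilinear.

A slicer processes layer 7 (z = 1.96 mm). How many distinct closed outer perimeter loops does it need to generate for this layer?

1

At z = 1.96 mm: the cube is present — its section is the full 15×10 rectangle; the cube at (5.5, -1.5) does not reach this height (z outside [2.5, 21.5]); Merging all regions: only the 15×10 cube is present, so the union is just that shape — 1 connected region. The result has 1 disconnected region.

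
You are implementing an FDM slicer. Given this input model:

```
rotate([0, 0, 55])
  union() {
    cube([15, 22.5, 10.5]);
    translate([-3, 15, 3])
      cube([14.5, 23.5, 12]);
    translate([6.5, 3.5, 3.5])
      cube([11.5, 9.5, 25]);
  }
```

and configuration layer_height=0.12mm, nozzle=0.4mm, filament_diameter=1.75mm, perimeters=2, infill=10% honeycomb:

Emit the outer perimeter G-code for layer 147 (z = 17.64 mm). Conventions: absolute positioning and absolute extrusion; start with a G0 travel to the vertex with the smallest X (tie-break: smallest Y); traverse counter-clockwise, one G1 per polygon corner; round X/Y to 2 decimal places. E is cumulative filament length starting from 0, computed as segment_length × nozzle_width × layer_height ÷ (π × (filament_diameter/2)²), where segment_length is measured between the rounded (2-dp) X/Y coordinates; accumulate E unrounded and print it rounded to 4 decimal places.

G0 X-6.92 Y12.78 Z17.64
G1 X0.86 Y7.33 E0.1896
G1 X7.46 Y16.75 E0.4191
G1 X-0.32 Y22.20 E0.6087
G1 X-6.92 Y12.78 E0.8382

At z = 17.64 mm: the cube is not intersected at this z (z outside [0, 10.5]); the cube at (-3, 15) does not reach this height (z outside [3, 15]); the cube at (6.5, 3.5) (footprint 11.5×9.5) is included at this height; Taking the union: only the 11.5×9.5 cube at (6.5, 3.5) is present, so the union is just that shape — 1 connected region; (rotated 55° about Z; rotation is an isometry so areas/perimeters/island counts are preserved). The outline is a single polygon with 4 vertices. Extrusion per mm of travel: 0.4 × 0.12 / (π × 0.875²) = 0.019956. Accumulating E over each segment gives final E = 0.8382.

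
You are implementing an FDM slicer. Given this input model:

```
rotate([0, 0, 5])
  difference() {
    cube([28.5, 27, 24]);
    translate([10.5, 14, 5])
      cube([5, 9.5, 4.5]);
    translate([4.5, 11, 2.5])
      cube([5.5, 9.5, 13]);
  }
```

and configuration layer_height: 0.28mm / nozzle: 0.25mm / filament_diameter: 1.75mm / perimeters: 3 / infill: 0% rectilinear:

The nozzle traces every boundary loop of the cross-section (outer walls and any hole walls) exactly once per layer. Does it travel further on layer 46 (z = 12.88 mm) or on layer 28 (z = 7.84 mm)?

Layer 46 (z = 12.88): the cube (footprint 28.5×27) is included at this height (perimeter 111.00 mm); the cube at (10.5, 14) is absent (z outside [5, 9.5]); the cube at (4.5, 11) is present — its section is the full 5.5×9.5 rectangle (perimeter 30.00 mm); Subtracting the remaining from the first: starting from the 28.5×27 cube, the 5.5×9.5 cube at (4.5, 11) lies wholly inside it (removes its full 52.25 mm² and its 30.00 mm outline becomes a hole wall) — boundary (outer + 1 inner loop) = 141.00 mm; (rotated 5° about Z; rotation is an isometry so areas/perimeters/island counts are preserved). So its perimeter = 141.00 mm. Layer 28 (z = 7.84): the cube is present — its section is the full 28.5×27 rectangle (perimeter 111.00 mm); the 5×9.5 cube at (10.5, 14) contributes its full rectangle (perimeter 29.00 mm); the cube at (4.5, 11) is present — its section is the full 5.5×9.5 rectangle (perimeter 30.00 mm); After the difference (first − rest): starting from the 28.5×27 cube, the 5×9.5 cube at (10.5, 14) lies wholly inside it (removes its full 47.50 mm² and its 29.00 mm outline becomes a hole wall); the 5.5×9.5 cube at (4.5, 11) lies wholly inside it (removes its full 52.25 mm² and its 30.00 mm outline becomes a hole wall) — boundary (outer + 2 inner loops) = 170.00 mm; (whole slice rotated 5° about Z — lengths, areas and connectivity unchanged). So its perimeter = 170.00 mm. Layer 28 is larger (170.00 vs 141.00 mm).

layer 28 (z = 7.84 mm)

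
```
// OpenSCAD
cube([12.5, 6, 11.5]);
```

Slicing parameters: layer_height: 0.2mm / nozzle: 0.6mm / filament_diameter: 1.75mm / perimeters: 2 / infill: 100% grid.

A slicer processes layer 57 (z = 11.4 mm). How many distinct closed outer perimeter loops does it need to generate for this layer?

At z = 11.4 mm: the cube (footprint 12.5×6) is included at this height. The result has 1 disconnected region.

1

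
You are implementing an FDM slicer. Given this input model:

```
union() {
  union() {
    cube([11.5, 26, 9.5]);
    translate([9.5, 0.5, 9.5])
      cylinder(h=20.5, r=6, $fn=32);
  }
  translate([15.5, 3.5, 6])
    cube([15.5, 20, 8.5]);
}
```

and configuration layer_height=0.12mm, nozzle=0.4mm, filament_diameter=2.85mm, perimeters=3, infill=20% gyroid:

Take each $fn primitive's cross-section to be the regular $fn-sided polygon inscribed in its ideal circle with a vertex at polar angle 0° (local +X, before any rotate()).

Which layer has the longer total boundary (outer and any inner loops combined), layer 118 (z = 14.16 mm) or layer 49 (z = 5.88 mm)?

layer 118 (z = 14.16 mm)

Layer 118 (z = 14.16): the cube is not intersected at this z (z outside [0, 9.5]); the r=6 cylinder at (9.5, 0.5) contributes a regular 32-gon of circumradius 6 (perimeter = 2·32·6.000·sin(180°/32) = 37.64 mm); Taking the union: only the r=6 cylinder at (9.5, 0.5) is present, so the union is just that shape — boundary = 37.64 mm; the cube at (15.5, 3.5) is present — its section is the full 15.5×20 rectangle (perimeter 71.00 mm); Taking the union: the 2 present regions are separate (no shared area or edge), so areas and boundary lengths simply add and each stays a separate island — boundary = 108.64 mm. So its perimeter = 108.64 mm. Layer 49 (z = 5.88): the cube (footprint 11.5×26) is included at this height (perimeter 75.00 mm); the cylinder at (9.5, 0.5) is absent (z outside [9.5, 30]); Merging all regions: only the 11.5×26 cube is present, so the union is just that shape — boundary = 75.00 mm; the cube at (15.5, 3.5) is not intersected at this z (z outside [6, 14.5]); Taking the union: only that combined region is present, so the union is just that shape — boundary = 75.00 mm. So its perimeter = 75.00 mm. Layer 118 is larger (108.64 vs 75.00 mm).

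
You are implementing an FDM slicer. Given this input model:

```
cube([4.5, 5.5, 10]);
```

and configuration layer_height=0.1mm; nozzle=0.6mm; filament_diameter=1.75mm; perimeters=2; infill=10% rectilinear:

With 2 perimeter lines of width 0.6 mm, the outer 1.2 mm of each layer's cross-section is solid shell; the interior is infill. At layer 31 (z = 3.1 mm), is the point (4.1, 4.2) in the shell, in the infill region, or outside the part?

shell

At z = 3.1 mm: the cube (footprint 4.5×5.5) is included at this height. Overall, the cross-section is a single solid region. The nearest boundary edge runs (4.50, 0.00)→(4.50, 5.50); distance from the point to it = 0.40 mm. The point is inside the cross-section, 0.40 mm from the nearest boundary — within the 1.2 mm shell band (2 × 0.6).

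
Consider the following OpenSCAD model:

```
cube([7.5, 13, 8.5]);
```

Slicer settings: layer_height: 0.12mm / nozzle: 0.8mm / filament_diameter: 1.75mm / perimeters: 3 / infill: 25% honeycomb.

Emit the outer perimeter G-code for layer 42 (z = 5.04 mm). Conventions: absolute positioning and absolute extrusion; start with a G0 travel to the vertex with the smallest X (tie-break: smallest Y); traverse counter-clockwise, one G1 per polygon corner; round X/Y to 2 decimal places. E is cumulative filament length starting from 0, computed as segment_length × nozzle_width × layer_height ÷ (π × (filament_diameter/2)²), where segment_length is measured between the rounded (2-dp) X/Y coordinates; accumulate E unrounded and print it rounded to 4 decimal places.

At z = 5.04 mm: the cube (footprint 7.5×13) is included at this height. The outline is a single polygon with 4 vertices. Extrusion per mm of travel: 0.8 × 0.12 / (π × 0.875²) = 0.039912. Accumulating E over each segment gives final E = 1.6364.

G0 X0.00 Y0.00 Z5.04
G1 X7.50 Y0.00 E0.2993
G1 X7.50 Y13.00 E0.8182
G1 X0.00 Y13.00 E1.1175
G1 X0.00 Y0.00 E1.6364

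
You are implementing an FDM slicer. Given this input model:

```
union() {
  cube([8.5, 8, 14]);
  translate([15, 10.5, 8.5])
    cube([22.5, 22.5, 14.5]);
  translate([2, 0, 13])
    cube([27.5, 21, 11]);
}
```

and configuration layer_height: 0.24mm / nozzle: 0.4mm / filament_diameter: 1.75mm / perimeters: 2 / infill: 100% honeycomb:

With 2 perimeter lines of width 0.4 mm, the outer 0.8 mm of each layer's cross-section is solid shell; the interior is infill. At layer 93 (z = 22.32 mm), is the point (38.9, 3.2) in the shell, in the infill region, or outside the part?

outside

At z = 22.32 mm: the cube is absent (z outside [0, 14]); the cube at (15, 10.5) is present — its section is the full 22.5×22.5 rectangle; the cube at (2, 0) (footprint 27.5×21) is included at this height; Merging all regions: the regions partially overlap (shared area 152.25 mm²), so overlapping operands fuse into one piece — 1 connected region. Overall, the cross-section is a single solid region. The nearest boundary edge runs (37.50, 33.00)→(37.50, 10.50); distance from the point to it = 7.43 mm. The point is not inside any of the regions above, so it lies outside the cross-section (7.43 mm from the nearest boundary).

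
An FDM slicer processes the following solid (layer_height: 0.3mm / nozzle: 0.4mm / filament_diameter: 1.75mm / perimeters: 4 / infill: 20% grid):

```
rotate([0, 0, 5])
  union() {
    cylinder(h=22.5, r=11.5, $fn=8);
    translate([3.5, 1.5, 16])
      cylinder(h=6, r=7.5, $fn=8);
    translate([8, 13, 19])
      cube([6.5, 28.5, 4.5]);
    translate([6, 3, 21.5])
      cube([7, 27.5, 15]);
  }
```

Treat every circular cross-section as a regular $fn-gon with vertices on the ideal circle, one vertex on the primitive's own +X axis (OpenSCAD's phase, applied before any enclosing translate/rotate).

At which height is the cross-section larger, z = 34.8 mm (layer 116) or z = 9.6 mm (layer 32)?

Layer 116 (z = 34.8): the cylinder does not reach this height (z outside [0, 22.5]); the cylinder at (3.5, 1.5) is absent (z outside [16, 22]); the cube at (8, 13) is not intersected at this z (z outside [19, 23.5]); the cube at (6, 3) is present — its section is the full 7×27.5 rectangle (area 192.50 mm²); Merging all regions: only the 7×27.5 cube at (6, 3) is present, so the union is just that shape — area = 192.50 mm²; (rotated 5° about Z; rotation is an isometry so areas/perimeters/island counts are preserved). So its area = 192.50 mm². Layer 32 (z = 9.6): the r=11.5 cylinder gives a regular 8-gon of circumradius 11.5 (constant along its height) (area = (8/2)·11.500²·sin(360°/8) = 374.06 mm²); the cylinder at (3.5, 1.5) does not reach this height (z outside [16, 22]); the cube at (8, 13) does not reach this height (z outside [19, 23.5]); the cube at (6, 3) is not intersected at this z (z outside [21.5, 36.5]); Combining (union): only the r=11.5 cylinder is present, so the union is just that shape — area = 374.06 mm²; (whole slice rotated 5° about Z — lengths, areas and connectivity unchanged). So its area = 374.06 mm². Layer 32 is larger (374.06 vs 192.50 mm²).

layer 32 (z = 9.6 mm)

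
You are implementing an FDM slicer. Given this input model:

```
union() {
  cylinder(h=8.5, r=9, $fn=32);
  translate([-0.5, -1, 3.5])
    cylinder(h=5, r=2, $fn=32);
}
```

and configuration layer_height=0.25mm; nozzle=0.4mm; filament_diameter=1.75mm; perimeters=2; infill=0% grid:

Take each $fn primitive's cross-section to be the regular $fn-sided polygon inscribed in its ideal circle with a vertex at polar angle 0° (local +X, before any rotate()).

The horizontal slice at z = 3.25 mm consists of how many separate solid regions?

1

At z = 3.25 mm: the cylinder: section is a regular 32-gon, circumradius r=9; the cylinder at (-0.5, -1) is absent (z outside [3.5, 8.5]); Taking the union: only the r=9 cylinder is present, so the union is just that shape — 1 connected region. The result has 1 disconnected region.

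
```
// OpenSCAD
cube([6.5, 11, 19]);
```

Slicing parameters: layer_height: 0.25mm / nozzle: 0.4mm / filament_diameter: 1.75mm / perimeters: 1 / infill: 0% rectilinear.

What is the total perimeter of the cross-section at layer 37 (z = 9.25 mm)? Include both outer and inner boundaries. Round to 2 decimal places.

At z = 9.25 mm: the cube is present — its section is the full 6.5×11 rectangle (perimeter 35.00 mm). Overall, the cross-section is a single solid region. Total boundary length (outer) = 35.00 mm.

35.00 mm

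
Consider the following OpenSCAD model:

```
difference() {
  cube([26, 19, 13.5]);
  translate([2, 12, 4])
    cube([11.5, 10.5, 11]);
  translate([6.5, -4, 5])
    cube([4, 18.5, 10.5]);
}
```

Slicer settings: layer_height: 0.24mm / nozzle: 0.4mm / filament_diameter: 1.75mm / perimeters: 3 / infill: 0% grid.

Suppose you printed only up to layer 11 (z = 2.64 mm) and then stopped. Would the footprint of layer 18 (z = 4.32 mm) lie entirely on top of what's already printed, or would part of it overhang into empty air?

Compare the two slices. At z = 2.64: the cube (footprint 26×19) is included at this height (area 494.00 mm²); the cube at (2, 12) is not intersected at this z (z outside [4, 15]); the cube at (6.5, -4) does not reach this height (z outside [5, 15.5]); After the difference (first − rest): none of the subtracted shapes is present at this height, so the 26×19 cube is unchanged — area = 494.00 mm². At z = 4.32: the 26×19 cube contributes its full rectangle (area 494.00 mm²); the cube at (2, 12) (footprint 11.5×10.5) is included at this height (area 120.75 mm²); the cube at (6.5, -4) is not intersected at this z (z outside [5, 15.5]); After the difference (first − rest): starting from the 26×19 cube (494.00 mm²), the 11.5×10.5 cube at (2, 12) partially overlaps it — only the 80.50 mm² overlap (of its 120.75 mm²) is removed, clipping the outline — area = 413.50 mm². Checking containment: the cross-section at z = 4.32 is a subset of the cross-section at z = 2.64.

entirely on top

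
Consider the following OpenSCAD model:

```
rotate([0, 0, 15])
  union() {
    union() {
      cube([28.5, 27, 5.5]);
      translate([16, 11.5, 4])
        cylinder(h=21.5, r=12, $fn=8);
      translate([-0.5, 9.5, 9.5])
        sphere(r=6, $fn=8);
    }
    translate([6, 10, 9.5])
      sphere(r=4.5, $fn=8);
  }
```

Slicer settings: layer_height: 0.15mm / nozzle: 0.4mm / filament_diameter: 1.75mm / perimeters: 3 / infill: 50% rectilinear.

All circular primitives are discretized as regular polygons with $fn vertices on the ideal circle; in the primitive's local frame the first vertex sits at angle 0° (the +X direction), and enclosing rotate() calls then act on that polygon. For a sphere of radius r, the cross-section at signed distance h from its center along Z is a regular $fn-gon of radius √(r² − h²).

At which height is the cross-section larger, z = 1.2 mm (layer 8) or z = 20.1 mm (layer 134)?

layer 8 (z = 1.2 mm)

Layer 8 (z = 1.2): the cube (footprint 28.5×27) is included at this height (area 769.50 mm²); the cylinder at (16, 11.5) is absent (z outside [4, 25.5]); the sphere at (-0.5, 9.5) is not intersected at this z (|z−center|=8.300 > r=6); Combining (union): only the 28.5×27 cube is present, so the union is just that shape — area = 769.50 mm²; the sphere at (6, 10) is not intersected at this z (|z−center|=8.300 > r=4.5); Merging all regions: only that combined region is present, so the union is just that shape — area = 769.50 mm²; (whole slice rotated 15° about Z — lengths, areas and connectivity unchanged). So its area = 769.50 mm². Layer 134 (z = 20.1): the cube does not reach this height (z outside [0, 5.5]); the cylinder at (16, 11.5): section is a regular 8-gon, circumradius r=12 (area = (8/2)·12.000²·sin(360°/8) = 407.29 mm²); the sphere at (-0.5, 9.5) is not intersected at this z (|z−center|=10.600 > r=6); Merging all regions: only the r=12 cylinder at (16, 11.5) is present, so the union is just that shape — area = 407.29 mm²; the sphere at (6, 10) does not reach this height (|z−center|=10.600 > r=4.5); Taking the union: only the result so far is present, so the union is just that shape — area = 407.29 mm²; (whole slice rotated 15° about Z — lengths, areas and connectivity unchanged). So its area = 407.29 mm². Layer 8 is larger (769.50 vs 407.29 mm²).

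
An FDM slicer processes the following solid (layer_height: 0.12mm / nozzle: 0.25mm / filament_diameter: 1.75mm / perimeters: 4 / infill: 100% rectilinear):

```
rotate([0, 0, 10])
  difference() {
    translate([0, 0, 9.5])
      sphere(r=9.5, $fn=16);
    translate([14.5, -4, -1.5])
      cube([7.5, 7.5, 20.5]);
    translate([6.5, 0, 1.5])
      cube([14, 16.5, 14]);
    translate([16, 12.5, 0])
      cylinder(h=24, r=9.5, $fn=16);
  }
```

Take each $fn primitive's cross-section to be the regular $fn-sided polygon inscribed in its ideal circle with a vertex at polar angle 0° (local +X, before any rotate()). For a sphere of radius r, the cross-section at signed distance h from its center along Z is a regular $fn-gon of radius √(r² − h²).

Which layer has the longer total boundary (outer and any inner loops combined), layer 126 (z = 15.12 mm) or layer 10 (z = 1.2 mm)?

layer 126 (z = 15.12 mm)

Layer 126 (z = 15.12): the r=9.5 sphere slices to a regular 16-gon of circumradius 7.659 (√(r²−h²) with h=5.62 from center) (perimeter = 2·16·7.659·sin(180°/16) = 47.82 mm); the cube at (14.5, -4) (footprint 7.5×7.5) is included at this height (perimeter 30.00 mm); the cube at (6.5, 0) (footprint 14×16.5) is included at this height (perimeter 61.00 mm); the r=9.5 cylinder at (16, 12.5) gives a regular 16-gon of circumradius 9.5 (constant along its height) (perimeter = 2·16·9.500·sin(180°/16) = 59.31 mm); After the difference (first − rest): starting from the r=9.5 sphere, the 7.5×7.5 cube at (14.5, -4) misses the remaining region (no effect); the 14×16.5 cube at (6.5, 0) partially overlaps it — only the 2.79 mm² overlap (of its 231.00 mm²) is removed, clipping the outline; the r=9.5 cylinder at (16, 12.5) misses the remaining region (no effect) — boundary = 48.74 mm; (rotated 10° about Z; rotation is an isometry so areas/perimeters/island counts are preserved). So its perimeter = 48.74 mm. Layer 10 (z = 1.2): the r=9.5 sphere contributes a regular 16-gon of circumradius √(9.5²−8.3²) = 4.622 (perimeter = 2·16·4.622·sin(180°/16) = 28.85 mm); the cube at (14.5, -4) (footprint 7.5×7.5) is included at this height (perimeter 30.00 mm); the cube at (6.5, 0) is not intersected at this z (z outside [1.5, 15.5]); the r=9.5 cylinder at (16, 12.5) gives a regular 16-gon of circumradius 9.5 (constant along its height) (perimeter = 2·16·9.500·sin(180°/16) = 59.31 mm); Taking the first minus the rest: starting from the r=9.5 sphere, the 7.5×7.5 cube at (14.5, -4) misses the remaining region (no effect); the r=9.5 cylinder at (16, 12.5) misses the remaining region (no effect) — boundary = 28.85 mm; (rotated 10° about Z; rotation is an isometry so areas/perimeters/island counts are preserved). So its perimeter = 28.85 mm. Layer 126 is larger (48.74 vs 28.85 mm).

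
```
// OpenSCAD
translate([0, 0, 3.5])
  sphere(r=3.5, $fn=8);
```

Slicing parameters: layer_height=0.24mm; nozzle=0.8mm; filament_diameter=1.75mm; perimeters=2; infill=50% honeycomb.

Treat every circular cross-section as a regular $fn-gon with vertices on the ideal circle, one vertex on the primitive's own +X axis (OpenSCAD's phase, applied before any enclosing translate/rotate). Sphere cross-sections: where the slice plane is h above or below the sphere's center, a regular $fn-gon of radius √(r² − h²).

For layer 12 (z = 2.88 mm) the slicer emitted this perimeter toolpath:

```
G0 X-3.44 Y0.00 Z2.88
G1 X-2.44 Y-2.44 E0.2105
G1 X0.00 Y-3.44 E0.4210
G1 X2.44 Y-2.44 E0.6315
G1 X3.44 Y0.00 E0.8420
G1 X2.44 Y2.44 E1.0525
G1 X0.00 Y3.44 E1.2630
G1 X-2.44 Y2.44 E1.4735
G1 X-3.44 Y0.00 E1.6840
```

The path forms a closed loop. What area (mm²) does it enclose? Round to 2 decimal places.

33.57 mm²

Apply the shoelace formula to the sequence of (X, Y) vertices; enclosed area = 33.57 mm².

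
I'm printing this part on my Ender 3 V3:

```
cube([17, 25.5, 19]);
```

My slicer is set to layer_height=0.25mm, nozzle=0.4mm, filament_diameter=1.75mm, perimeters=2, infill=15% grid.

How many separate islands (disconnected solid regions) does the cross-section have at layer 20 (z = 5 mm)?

1

At z = 5 mm: the cube is present — its section is the full 17×25.5 rectangle. Overall, the cross-section is a single solid region. Island count = 1.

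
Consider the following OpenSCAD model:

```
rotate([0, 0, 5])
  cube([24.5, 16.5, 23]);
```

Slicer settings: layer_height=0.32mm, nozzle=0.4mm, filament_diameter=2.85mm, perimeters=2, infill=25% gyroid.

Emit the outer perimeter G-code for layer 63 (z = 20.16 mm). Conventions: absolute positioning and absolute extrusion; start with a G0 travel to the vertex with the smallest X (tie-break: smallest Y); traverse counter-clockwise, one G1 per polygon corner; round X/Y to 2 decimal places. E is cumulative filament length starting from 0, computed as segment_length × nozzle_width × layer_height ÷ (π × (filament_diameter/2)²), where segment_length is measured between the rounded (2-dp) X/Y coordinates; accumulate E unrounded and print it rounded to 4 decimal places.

G0 X-1.44 Y16.44 Z20.16
G1 X0.00 Y0.00 E0.3311
G1 X24.41 Y2.14 E0.8228
G1 X22.97 Y18.57 E1.1537
G1 X-1.44 Y16.44 E1.6453

At z = 20.16 mm: the 24.5×16.5 cube contributes its full rectangle; (rotated 5° about Z; rotation is an isometry so areas/perimeters/island counts are preserved). The outline is a single polygon with 4 vertices. Extrusion per mm of travel: 0.4 × 0.32 / (π × 1.425²) = 0.020065. Accumulating E over each segment gives final E = 1.6453.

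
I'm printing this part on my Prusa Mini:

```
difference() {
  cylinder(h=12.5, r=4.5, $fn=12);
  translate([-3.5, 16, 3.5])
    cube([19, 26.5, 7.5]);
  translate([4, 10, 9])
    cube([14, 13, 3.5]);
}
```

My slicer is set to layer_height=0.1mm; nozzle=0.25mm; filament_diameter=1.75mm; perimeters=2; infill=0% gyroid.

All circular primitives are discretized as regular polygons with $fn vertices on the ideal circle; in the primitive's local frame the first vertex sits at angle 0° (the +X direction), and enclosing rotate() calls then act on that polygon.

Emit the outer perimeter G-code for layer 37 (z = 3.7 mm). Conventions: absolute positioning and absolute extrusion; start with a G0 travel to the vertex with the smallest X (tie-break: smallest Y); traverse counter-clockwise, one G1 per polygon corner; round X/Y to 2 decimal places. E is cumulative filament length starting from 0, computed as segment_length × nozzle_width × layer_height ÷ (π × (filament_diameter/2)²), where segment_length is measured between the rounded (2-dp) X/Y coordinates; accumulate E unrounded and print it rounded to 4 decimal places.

G0 X-4.50 Y0.00 Z3.70
G1 X-3.90 Y-2.25 E0.0242
G1 X-2.25 Y-3.90 E0.0485
G1 X0.00 Y-4.50 E0.0727
G1 X2.25 Y-3.90 E0.0969
G1 X3.90 Y-2.25 E0.1211
G1 X4.50 Y0.00 E0.1453
G1 X3.90 Y2.25 E0.1695
G1 X2.25 Y3.90 E0.1938
G1 X0.00 Y4.50 E0.2180
G1 X-2.25 Y3.90 E0.2422
G1 X-3.90 Y2.25 E0.2664
G1 X-4.50 Y0.00 E0.2906

At z = 3.7 mm: the r=4.5 cylinder contributes a regular 12-gon of circumradius 4.5; the 19×26.5 cube at (-3.5, 16) contributes its full rectangle; the cube at (4, 10) is absent (z outside [9, 12.5]); After the difference (first − rest): starting from the r=4.5 cylinder, the 19×26.5 cube at (-3.5, 16) misses the remaining region (no effect) — 1 connected region. The outline is a single polygon with 12 vertices. Extrusion per mm of travel: 0.25 × 0.1 / (π × 0.875²) = 0.010394. Accumulating E over each segment gives final E = 0.2906.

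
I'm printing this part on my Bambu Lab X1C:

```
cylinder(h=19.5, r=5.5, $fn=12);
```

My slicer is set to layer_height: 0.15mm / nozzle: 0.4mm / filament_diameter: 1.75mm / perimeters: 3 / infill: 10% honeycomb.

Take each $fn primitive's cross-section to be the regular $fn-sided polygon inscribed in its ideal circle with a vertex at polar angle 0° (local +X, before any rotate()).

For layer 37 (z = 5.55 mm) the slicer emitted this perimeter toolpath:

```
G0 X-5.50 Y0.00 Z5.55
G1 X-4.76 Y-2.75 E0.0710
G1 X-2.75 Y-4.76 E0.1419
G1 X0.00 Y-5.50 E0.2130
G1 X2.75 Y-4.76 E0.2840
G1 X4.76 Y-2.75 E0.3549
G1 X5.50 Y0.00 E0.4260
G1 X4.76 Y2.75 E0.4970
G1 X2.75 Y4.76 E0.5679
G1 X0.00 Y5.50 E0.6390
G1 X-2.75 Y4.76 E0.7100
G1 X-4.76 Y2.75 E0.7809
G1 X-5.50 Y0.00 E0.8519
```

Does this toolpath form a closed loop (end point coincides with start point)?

Start point (G0): (-5.50, 0.00). End point (last G1): the path returns to the start — closed.

yes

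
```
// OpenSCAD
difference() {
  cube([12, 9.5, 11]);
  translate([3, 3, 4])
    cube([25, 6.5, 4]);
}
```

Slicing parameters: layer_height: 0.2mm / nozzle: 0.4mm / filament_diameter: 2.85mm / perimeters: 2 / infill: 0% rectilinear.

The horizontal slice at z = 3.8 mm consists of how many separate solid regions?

At z = 3.8 mm: the 12×9.5 cube contributes its full rectangle; the cube at (3, 3) does not reach this height (z outside [4, 8]); Taking the first minus the rest: none of the subtracted shapes is present at this height, so the 12×9.5 cube is unchanged — 1 connected region. The result has 1 disconnected region.

1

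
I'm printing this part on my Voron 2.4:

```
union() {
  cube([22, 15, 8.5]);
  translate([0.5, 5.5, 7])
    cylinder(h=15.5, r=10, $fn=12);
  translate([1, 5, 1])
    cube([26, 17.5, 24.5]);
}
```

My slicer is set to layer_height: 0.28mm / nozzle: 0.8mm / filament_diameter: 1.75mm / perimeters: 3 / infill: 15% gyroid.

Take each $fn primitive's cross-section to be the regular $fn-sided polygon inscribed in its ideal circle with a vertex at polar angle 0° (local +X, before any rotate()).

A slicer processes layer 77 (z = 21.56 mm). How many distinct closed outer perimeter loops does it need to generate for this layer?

1

At z = 21.56 mm: the cube is absent (z outside [0, 8.5]); the cylinder at (0.5, 5.5): section is a regular 12-gon, circumradius r=10; the 26×17.5 cube at (1, 5) contributes its full rectangle; Combining (union): the regions partially overlap (shared area 74.75 mm²), so overlapping operands fuse into one piece — 1 connected region. The result has 1 disconnected region.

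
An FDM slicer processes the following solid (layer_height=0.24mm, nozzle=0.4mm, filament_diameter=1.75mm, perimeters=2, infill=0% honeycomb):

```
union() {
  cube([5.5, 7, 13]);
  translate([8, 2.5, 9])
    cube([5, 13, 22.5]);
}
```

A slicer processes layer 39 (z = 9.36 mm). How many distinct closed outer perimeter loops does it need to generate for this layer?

At z = 9.36 mm: the cube (footprint 5.5×7) is included at this height; the 5×13 cube at (8, 2.5) contributes its full rectangle; Taking the union: the 2 present regions are separate (no shared area or edge), so areas and boundary lengths simply add and each stays a separate island — 2 connected regions. The result has 2 disconnected regions.

2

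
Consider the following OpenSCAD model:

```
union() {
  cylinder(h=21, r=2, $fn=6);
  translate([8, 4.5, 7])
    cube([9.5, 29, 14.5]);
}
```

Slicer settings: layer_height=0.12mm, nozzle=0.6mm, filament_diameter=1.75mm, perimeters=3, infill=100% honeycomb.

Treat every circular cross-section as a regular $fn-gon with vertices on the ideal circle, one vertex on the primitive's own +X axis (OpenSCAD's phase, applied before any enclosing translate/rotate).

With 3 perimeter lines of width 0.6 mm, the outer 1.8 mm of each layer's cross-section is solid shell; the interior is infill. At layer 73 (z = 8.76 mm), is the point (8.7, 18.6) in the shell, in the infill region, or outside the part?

shell

At z = 8.76 mm: the cylinder: section is a regular 6-gon, circumradius r=2; the cube at (8, 4.5) (footprint 9.5×29) is included at this height; Merging all regions: the 2 present regions are separate (no shared area or edge), so areas and boundary lengths simply add and each stays a separate island — 2 connected regions. Overall, the cross-section has 2 separate islands. The nearest boundary edge runs (8.00, 4.50)→(8.00, 33.50); distance from the point to it = 0.70 mm. (Shell/infill is judged within the island containing the point — the largest one.) The point is inside the cross-section, 0.70 mm from the nearest boundary — within the 1.8 mm shell band (3 × 0.6).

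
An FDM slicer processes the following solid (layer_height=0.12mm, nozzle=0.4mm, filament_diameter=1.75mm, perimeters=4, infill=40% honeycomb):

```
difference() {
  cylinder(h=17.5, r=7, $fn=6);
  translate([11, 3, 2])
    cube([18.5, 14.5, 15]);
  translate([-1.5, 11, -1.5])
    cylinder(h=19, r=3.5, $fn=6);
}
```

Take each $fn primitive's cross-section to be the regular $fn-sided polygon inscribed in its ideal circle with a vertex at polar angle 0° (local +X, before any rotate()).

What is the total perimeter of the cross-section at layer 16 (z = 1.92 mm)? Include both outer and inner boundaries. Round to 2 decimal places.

At z = 1.92 mm: the r=7 cylinder contributes a regular 6-gon of circumradius 7 (perimeter = 2·6·7.000·sin(180°/6) = 42.00 mm); the cube at (11, 3) is absent (z outside [2, 17]); the r=3.5 cylinder at (-1.5, 11) gives a regular 6-gon of circumradius 3.5 (constant along its height) (perimeter = 2·6·3.500·sin(180°/6) = 21.00 mm); Subtracting the remaining from the first: starting from the r=7 cylinder, the r=3.5 cylinder at (-1.5, 11) misses the remaining region (no effect) — boundary = 42.00 mm. Overall, the cross-section is a single solid region. Total boundary length (outer) = 42.00 mm.

42.00 mm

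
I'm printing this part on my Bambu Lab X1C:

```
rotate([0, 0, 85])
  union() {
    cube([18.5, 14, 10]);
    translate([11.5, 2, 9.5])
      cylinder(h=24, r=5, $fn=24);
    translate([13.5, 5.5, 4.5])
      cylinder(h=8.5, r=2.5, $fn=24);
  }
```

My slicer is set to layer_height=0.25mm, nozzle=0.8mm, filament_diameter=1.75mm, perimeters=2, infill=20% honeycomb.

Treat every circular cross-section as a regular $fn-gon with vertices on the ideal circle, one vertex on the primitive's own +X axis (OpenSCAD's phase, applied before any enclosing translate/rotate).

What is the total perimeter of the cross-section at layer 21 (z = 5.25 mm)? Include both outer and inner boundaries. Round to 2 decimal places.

65.00 mm

At z = 5.25 mm: the cube is present — its section is the full 18.5×14 rectangle (perimeter 65.00 mm); the cylinder at (11.5, 2) is not intersected at this z (z outside [9.5, 33.5]); the r=2.5 cylinder at (13.5, 5.5) gives a regular 24-gon of circumradius 2.5 (constant along its height) (perimeter = 2·24·2.500·sin(180°/24) = 15.66 mm); Merging all regions: the r=2.5 cylinder at (13.5, 5.5) lies entirely inside the 18.5×14 cube, so the union is just the 18.5×14 cube — boundary = 65.00 mm; (rotated 85° about Z; rotation is an isometry so areas/perimeters/island counts are preserved). Overall, the cross-section is a single solid region. Total boundary length (outer) = 65.00 mm.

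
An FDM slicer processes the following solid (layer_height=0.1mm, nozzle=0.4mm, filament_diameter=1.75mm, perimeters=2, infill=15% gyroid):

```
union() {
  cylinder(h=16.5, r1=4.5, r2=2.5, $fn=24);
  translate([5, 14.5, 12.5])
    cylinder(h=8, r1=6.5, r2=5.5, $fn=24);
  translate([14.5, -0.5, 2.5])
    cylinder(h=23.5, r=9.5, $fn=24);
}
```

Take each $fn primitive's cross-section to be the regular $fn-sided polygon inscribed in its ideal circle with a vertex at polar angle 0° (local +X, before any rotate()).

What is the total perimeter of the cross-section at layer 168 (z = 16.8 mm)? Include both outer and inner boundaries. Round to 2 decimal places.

At z = 16.8 mm: the cone is absent (z outside [0, 16.5]); the cone at (5, 14.5) (r1=6.5→r2=5.5) has section circumradius 5.963 here — a regular 24-gon (perimeter = 2·24·5.963·sin(180°/24) = 37.36 mm); the cylinder at (14.5, -0.5): section is a regular 24-gon, circumradius r=9.5 (perimeter = 2·24·9.500·sin(180°/24) = 59.52 mm); Taking the union: the 2 present regions are separate (no shared area or edge), so areas and boundary lengths simply add and each stays a separate island — boundary = 96.88 mm. Overall, the cross-section has 2 separate islands. Total boundary length (outer) = 96.88 mm.

96.88 mm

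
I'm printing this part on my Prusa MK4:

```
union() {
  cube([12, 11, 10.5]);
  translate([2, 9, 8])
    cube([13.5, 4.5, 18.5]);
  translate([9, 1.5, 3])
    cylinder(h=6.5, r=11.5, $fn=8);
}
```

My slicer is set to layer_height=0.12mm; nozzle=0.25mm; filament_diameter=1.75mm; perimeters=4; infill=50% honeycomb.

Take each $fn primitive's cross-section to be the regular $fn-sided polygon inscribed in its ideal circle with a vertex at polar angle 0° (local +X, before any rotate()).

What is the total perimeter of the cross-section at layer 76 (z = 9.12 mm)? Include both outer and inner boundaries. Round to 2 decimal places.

At z = 9.12 mm: the 12×11 cube contributes its full rectangle (perimeter 46.00 mm); the cube at (2, 9) (footprint 13.5×4.5) is included at this height (perimeter 36.00 mm); the r=11.5 cylinder at (9, 1.5) contributes a regular 8-gon of circumradius 11.5 (perimeter = 2·8·11.500·sin(180°/8) = 70.41 mm); Taking the union: the regions partially overlap (shared area 163.72 mm²), so the edge portions inside another operand are dropped and the merged outline is re-measured after clipping — boundary = 76.96 mm. Overall, the cross-section is a single solid region. Total boundary length (outer) = 76.96 mm.

76.96 mm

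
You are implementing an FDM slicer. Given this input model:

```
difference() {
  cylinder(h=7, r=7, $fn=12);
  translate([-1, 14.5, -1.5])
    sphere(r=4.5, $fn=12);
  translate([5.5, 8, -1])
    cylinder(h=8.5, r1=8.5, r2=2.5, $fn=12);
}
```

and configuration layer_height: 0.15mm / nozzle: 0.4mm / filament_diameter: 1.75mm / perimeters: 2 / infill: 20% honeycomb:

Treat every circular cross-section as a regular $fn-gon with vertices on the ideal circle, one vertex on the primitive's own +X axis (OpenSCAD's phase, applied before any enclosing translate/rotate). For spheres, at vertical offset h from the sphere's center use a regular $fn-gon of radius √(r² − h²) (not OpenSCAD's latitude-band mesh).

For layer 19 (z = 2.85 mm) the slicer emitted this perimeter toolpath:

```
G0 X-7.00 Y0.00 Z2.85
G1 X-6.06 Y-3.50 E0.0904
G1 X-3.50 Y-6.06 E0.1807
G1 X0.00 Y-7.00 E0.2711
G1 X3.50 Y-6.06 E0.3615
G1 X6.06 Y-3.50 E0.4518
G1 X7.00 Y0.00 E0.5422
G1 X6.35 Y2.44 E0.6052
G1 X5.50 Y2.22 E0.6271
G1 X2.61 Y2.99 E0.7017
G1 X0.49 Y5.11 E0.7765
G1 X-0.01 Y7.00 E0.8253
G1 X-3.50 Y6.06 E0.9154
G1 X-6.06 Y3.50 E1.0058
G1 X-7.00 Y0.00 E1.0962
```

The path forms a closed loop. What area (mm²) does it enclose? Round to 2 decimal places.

Apply the shoelace formula to the sequence of (X, Y) vertices; enclosed area = 132.06 mm².

132.06 mm²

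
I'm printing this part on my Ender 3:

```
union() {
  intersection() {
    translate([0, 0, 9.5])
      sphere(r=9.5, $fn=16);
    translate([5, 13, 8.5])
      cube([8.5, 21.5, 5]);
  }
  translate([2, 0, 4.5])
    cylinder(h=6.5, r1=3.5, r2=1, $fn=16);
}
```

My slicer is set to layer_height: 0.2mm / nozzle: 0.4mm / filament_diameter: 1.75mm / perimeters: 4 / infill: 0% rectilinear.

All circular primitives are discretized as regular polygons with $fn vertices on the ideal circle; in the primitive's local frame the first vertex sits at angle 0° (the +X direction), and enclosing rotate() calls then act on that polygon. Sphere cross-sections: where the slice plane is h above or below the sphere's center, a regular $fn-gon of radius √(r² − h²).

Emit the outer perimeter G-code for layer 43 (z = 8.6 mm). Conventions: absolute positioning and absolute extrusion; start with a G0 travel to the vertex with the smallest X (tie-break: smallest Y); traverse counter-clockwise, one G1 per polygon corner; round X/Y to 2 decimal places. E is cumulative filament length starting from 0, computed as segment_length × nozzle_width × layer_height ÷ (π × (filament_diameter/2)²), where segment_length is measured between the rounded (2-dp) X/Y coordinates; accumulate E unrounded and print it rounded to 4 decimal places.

G0 X0.08 Y0.00 Z8.60
G1 X0.22 Y-0.74 E0.0250
G1 X0.64 Y-1.36 E0.0500
G1 X1.26 Y-1.78 E0.0749
G1 X2.00 Y-1.92 E0.0999
G1 X2.74 Y-1.78 E0.1250
G1 X3.36 Y-1.36 E0.1499
G1 X3.78 Y-0.74 E0.1748
G1 X3.92 Y0.00 E0.1998
G1 X3.78 Y0.74 E0.2249
G1 X3.36 Y1.36 E0.2498
G1 X2.74 Y1.78 E0.2747
G1 X2.00 Y1.92 E0.2997
G1 X1.26 Y1.78 E0.3248
G1 X0.64 Y1.36 E0.3497
G1 X0.22 Y0.74 E0.3746
G1 X0.08 Y0.00 E0.3997

At z = 8.6 mm: the r=9.5 sphere contributes a regular 16-gon of circumradius √(9.5²−0.9²) = 9.457; the 8.5×21.5 cube at (5, 13) contributes its full rectangle; Keeping only the common overlap: the 8.5×21.5 cube at (5, 13) does not overlap the r=9.5 sphere (empty) — nothing remains; the cone at (2, 0): at t=0.631 of its height the radius interpolates to r₁+(r₂−r₁)t = 1.923, giving a regular 16-gon of that circumradius; Taking the union: only the cone at (2, 0) is present, so the union is just that shape — 1 connected region. The outline is a single polygon with 16 vertices. Extrusion per mm of travel: 0.4 × 0.2 / (π × 0.875²) = 0.033260. Accumulating E over each segment gives final E = 0.3997.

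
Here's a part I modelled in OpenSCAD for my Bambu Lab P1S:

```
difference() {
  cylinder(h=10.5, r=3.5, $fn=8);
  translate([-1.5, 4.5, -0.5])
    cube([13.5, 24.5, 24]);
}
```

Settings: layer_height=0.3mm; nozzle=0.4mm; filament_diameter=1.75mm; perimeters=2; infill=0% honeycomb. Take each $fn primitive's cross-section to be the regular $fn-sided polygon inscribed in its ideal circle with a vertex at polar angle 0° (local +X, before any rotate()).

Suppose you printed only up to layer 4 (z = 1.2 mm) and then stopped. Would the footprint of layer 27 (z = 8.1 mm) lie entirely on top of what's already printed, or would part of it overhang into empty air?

entirely on top

Compare the two slices. At z = 1.2: the r=3.5 cylinder gives a regular 8-gon of circumradius 3.5 (constant along its height) (area = (8/2)·3.500²·sin(360°/8) = 34.65 mm²); the cube at (-1.5, 4.5) (footprint 13.5×24.5) is included at this height (area 330.75 mm²); Taking the first minus the rest: starting from the r=3.5 cylinder (34.65 mm²), the 13.5×24.5 cube at (-1.5, 4.5) misses the remaining region (no effect) — area = 34.65 mm². At z = 8.1: the r=3.5 cylinder gives a regular 8-gon of circumradius 3.5 (constant along its height) (area = (8/2)·3.500²·sin(360°/8) = 34.65 mm²); the cube at (-1.5, 4.5) is present — its section is the full 13.5×24.5 rectangle (area 330.75 mm²); After the difference (first − rest): starting from the r=3.5 cylinder (34.65 mm²), the 13.5×24.5 cube at (-1.5, 4.5) misses the remaining region (no effect) — area = 34.65 mm². Checking containment: the cross-section at z = 8.1 is a subset of the cross-section at z = 1.2.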